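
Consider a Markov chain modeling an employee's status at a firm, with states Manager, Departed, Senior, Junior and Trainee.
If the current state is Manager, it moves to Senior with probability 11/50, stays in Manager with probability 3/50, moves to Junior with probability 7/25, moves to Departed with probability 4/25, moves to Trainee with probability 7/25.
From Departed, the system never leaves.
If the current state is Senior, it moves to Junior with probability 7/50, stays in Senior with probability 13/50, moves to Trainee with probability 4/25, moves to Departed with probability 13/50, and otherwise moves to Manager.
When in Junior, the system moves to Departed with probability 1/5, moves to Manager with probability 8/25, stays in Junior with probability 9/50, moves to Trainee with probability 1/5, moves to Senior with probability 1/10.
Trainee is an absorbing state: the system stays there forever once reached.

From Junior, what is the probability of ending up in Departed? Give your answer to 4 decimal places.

0.4841

Let h(s) be the probability of absorption at Departed starting from transient state s. Then h(Departed) = 1 and h(Trainee) = 0. By first-step analysis:
h(Manager) = 0.06·h(Manager) + 0.16·1 + 0.22·h(Senior) + 0.28·h(Junior) + 0.28·0
h(Senior) = 0.18·h(Manager) + 0.26·1 + 0.26·h(Senior) + 0.14·h(Junior) + 0.16·0
h(Junior) = 0.32·h(Manager) + 0.2·1 + 0.1·h(Senior) + 0.18·h(Junior) + 0.2·0
Solving: h(Manager) = 0.4433, h(Senior) = 0.5508, h(Junior) = 0.4841.
Starting from Junior, the probability is 0.4841.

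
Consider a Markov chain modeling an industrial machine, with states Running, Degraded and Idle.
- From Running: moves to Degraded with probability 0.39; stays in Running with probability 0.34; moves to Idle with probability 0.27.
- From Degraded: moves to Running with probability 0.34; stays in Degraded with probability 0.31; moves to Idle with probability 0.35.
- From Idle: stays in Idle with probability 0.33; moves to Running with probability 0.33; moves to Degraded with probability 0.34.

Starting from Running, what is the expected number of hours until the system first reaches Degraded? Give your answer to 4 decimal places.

Let t(s) be the expected number of hours to first reach Degraded from state s, with t(Degraded) = 0. Conditioning on the first hour:
t(Running) = 1 + 0.34·t(Running) + 0.27·t(Idle)
t(Idle) = 1 + 0.33·t(Running) + 0.33·t(Idle)
Solving: t(Running) = 2.6621, t(Idle) = 2.8037.
Expected hours from Running to Degraded: 2.6621.

2.6621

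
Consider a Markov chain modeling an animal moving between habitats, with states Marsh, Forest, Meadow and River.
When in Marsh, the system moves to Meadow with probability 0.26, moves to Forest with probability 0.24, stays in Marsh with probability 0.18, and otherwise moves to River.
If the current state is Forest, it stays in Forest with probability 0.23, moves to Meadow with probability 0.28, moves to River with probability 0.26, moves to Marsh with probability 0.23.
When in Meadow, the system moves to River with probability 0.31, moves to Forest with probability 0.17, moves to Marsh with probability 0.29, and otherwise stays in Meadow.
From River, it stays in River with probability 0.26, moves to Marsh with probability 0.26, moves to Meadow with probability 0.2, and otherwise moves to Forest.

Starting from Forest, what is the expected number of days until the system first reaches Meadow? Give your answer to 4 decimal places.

3.9436

Let t(s) be the expected number of days to first reach Meadow from state s, with t(Meadow) = 0. Conditioning on the first day:
t(Marsh) = 1 + 0.18·t(Marsh) + 0.24·t(Forest) + 0.32·t(River)
t(Forest) = 1 + 0.23·t(Marsh) + 0.23·t(Forest) + 0.26·t(River)
t(River) = 1 + 0.26·t(Marsh) + 0.28·t(Forest) + 0.26·t(River)
Solving: t(Marsh) = 4.0369, t(Forest) = 3.9436, t(River) = 4.2619.
Expected days from Forest to Meadow: 3.9436.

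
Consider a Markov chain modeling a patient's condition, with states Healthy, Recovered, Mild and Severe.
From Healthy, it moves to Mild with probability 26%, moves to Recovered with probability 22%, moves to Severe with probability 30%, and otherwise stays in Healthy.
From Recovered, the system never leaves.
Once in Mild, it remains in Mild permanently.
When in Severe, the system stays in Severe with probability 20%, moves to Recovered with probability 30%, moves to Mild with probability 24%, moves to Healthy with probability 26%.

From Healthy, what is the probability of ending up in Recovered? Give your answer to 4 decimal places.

0.4872

Let h(s) be the probability of absorption at Recovered starting from transient state s. Then h(Recovered) = 1 and h(Mild) = 0. By first-step analysis:
h(Healthy) = 0.22·h(Healthy) + 0.22·1 + 0.26·0 + 0.3·h(Severe)
h(Severe) = 0.26·h(Healthy) + 0.3·1 + 0.24·0 + 0.2·h(Severe)
Solving: h(Healthy) = 0.4872, h(Severe) = 0.5333.
Starting from Healthy, the probability is 0.4872.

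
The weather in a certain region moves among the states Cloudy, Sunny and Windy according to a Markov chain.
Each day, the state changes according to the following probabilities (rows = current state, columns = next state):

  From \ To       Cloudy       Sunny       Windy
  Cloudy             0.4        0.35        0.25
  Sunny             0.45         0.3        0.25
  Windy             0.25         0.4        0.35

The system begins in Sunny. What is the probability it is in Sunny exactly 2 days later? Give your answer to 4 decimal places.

0.3475

Sum over the intermediate state after 1 day:
P = P(Sunny→Cloudy)·P(Cloudy→Sunny) + P(Sunny→Sunny)·P(Sunny→Sunny) + P(Sunny→Windy)·P(Windy→Sunny)
  = 0.45×0.35 + 0.3×0.3 + 0.25×0.4
  = 0.1575 + 0.0900 + 0.1000 = 0.3475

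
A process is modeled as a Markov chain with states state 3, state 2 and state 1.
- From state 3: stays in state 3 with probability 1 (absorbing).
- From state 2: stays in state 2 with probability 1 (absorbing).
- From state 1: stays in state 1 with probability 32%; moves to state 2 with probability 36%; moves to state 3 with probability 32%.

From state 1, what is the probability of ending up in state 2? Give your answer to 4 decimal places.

Let h(s) be the probability of absorption at state 2 starting from transient state s. Then h(state 2) = 1 and h(state 3) = 0. By first-step analysis:
h(state 1) = 0.32·0 + 0.36·1 + 0.32·h(state 1)
Solving: h(state 1) = 0.5294.
Starting from state 1, the probability is 0.5294.

0.5294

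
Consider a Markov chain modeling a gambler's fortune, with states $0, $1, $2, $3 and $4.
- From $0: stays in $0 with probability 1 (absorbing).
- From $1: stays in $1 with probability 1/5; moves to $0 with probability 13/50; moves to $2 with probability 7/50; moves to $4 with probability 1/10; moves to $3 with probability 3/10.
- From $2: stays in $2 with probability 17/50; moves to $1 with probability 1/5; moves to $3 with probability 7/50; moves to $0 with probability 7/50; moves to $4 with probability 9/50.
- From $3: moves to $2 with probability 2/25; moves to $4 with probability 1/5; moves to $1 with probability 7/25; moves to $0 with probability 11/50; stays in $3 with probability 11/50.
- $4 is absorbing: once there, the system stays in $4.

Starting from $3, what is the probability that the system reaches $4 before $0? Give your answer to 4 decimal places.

0.4397

Let h(s) be the probability of absorption at $4 starting from transient state s. Then h($4) = 1 and h($0) = 0. By first-step analysis:
h($1) = 0.26·0 + 0.2·h($1) + 0.14·h($2) + 0.3·h($3) + 0.1·1
h($2) = 0.14·0 + 0.2·h($1) + 0.34·h($2) + 0.14·h($3) + 0.18·1
h($3) = 0.22·0 + 0.28·h($1) + 0.08·h($2) + 0.22·h($3) + 0.2·1
Solving: h($1) = 0.3738, h($2) = 0.4793, h($3) = 0.4397.
Starting from $3, the probability is 0.4397.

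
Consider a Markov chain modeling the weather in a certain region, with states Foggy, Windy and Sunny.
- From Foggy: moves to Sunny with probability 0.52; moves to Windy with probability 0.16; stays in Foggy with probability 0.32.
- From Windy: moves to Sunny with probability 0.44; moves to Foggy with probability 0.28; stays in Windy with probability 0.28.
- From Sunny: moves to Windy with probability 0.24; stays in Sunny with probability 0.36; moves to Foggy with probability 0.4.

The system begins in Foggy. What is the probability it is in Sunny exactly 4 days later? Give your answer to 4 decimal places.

Propagate the distribution vector 4 days from Foggy.
After 0 days: (1.0000, 0.0000, 0.0000)
After 1 day: (0.3200, 0.1600, 0.5200)
After 2 days: (0.3552, 0.2208, 0.4240)
After 3 days: (0.3451, 0.2204, 0.4345)
After 4 days: (0.3459, 0.2212, 0.4328)
P(in Sunny after 4 days) = 0.4328

0.4328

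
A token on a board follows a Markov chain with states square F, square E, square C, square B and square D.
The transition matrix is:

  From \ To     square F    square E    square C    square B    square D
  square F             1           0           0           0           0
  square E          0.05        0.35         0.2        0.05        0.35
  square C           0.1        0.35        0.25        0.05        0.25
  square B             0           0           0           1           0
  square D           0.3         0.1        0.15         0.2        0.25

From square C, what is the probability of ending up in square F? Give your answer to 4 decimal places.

Let h(s) be the probability of absorption at square F starting from transient state s. Then h(square F) = 1 and h(square B) = 0. By first-step analysis:
h(square E) = 0.05·1 + 0.35·h(square E) + 0.2·h(square C) + 0.05·0 + 0.35·h(square D)
h(square C) = 0.1·1 + 0.35·h(square E) + 0.25·h(square C) + 0.05·0 + 0.25·h(square D)
h(square D) = 0.3·1 + 0.1·h(square E) + 0.15·h(square C) + 0.2·0 + 0.25·h(square D)
Solving: h(square E) = 0.5865, h(square C) = 0.6069, h(square D) = 0.5996.
Starting from square C, the probability is 0.6069.

0.6069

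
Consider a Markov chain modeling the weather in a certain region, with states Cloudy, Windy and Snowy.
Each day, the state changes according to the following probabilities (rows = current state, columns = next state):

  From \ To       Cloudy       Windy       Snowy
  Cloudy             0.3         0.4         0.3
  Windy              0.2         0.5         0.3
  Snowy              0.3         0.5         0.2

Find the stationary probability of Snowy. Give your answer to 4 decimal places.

Let the stationary distribution be π with π = πP and π_1 + π_2 + π_3 = 1.
π_1 = 0.3·π_1 + 0.2·π_2 + 0.3·π_3
π_2 = 0.4·π_1 + 0.5·π_2 + 0.5·π_3
Solving with the normalization constraint gives π = (0.2525, 0.4747, 0.2727).
So the stationary probability of Snowy is 0.2727.

0.2727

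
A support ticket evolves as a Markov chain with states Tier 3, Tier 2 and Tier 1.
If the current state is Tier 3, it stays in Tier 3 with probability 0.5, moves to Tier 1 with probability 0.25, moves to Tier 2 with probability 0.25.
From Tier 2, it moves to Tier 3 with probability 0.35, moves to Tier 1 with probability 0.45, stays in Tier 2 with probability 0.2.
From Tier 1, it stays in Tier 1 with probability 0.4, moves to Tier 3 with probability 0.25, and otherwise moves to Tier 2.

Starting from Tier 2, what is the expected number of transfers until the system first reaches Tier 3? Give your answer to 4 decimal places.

Let t(s) be the expected number of transfers to first reach Tier 3 from state s, with t(Tier 3) = 0. Conditioning on the first transfer:
t(Tier 2) = 1 + 0.2·t(Tier 2) + 0.45·t(Tier 1)
t(Tier 1) = 1 + 0.35·t(Tier 2) + 0.4·t(Tier 1)
Solving: t(Tier 2) = 3.2558, t(Tier 1) = 3.5659.
Expected transfers from Tier 2 to Tier 3: 3.2558.

3.2558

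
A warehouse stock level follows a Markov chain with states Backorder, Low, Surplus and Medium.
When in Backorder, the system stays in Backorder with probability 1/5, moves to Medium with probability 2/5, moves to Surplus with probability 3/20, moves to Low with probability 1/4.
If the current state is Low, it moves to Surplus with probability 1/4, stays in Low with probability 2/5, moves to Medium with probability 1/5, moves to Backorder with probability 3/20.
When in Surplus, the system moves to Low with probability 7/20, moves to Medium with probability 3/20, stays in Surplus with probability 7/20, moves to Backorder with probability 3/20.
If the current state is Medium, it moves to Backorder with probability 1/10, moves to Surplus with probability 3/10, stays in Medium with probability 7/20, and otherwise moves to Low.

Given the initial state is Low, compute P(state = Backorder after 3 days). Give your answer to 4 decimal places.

Propagate the distribution vector 3 days from Low.
After 0 days: (0.0000, 1.0000, 0.0000, 0.0000)
After 1 day: (0.1500, 0.4000, 0.2500, 0.2000)
After 2 days: (0.1475, 0.3350, 0.2700, 0.2475)
After 3 days: (0.1450, 0.3273, 0.2746, 0.2531)
P(in Backorder after 3 days) = 0.1450

0.1450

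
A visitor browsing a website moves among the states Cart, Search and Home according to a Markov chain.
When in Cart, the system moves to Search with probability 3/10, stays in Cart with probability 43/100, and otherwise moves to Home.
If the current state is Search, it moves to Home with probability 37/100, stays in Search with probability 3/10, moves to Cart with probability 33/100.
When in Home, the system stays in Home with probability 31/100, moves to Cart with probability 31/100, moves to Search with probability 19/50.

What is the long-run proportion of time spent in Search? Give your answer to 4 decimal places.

Let the stationary distribution be π with π = πP and π_1 + π_2 + π_3 = 1.
π_1 = 0.43·π_1 + 0.33·π_2 + 0.31·π_3
π_2 = 0.3·π_1 + 0.3·π_2 + 0.38·π_3
Solving with the normalization constraint gives π = (0.3597, 0.3252, 0.3151).
So the stationary probability of Search is 0.3252.

0.3252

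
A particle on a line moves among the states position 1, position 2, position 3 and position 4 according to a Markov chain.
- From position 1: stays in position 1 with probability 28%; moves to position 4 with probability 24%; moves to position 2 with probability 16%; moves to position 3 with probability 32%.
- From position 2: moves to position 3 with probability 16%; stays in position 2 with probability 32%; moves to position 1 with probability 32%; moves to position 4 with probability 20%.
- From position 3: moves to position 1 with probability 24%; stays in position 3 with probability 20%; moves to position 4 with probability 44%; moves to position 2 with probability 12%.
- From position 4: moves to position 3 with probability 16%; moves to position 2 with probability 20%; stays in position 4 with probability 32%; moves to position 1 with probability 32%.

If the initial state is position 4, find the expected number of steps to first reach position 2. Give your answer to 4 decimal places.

5.8432

Let t(s) be the expected number of steps to first reach position 2 from state s, with t(position 2) = 0. Conditioning on the first step:
t(position 1) = 1 + 0.28·t(position 1) + 0.32·t(position 3) + 0.24·t(position 4)
t(position 3) = 1 + 0.24·t(position 1) + 0.2·t(position 3) + 0.44·t(position 4)
t(position 4) = 1 + 0.32·t(position 1) + 0.16·t(position 3) + 0.32·t(position 4)
Solving: t(position 1) = 6.1391, t(position 3) = 6.3055, t(position 4) = 5.8432.
Expected steps from position 4 to position 2: 5.8432.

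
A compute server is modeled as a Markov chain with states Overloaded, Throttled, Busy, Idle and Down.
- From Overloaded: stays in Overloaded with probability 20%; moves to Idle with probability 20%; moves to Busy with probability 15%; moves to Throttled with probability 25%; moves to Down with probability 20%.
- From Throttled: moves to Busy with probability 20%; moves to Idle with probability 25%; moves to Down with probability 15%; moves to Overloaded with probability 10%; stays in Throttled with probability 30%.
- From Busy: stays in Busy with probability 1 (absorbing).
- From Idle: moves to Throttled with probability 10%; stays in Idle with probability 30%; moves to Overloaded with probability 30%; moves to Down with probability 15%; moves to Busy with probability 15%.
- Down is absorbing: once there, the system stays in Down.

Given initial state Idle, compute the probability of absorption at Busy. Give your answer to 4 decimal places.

Let h(s) be the probability of absorption at Busy starting from transient state s. Then h(Busy) = 1 and h(Down) = 0. By first-step analysis:
h(Overloaded) = 0.2·h(Overloaded) + 0.25·h(Throttled) + 0.15·1 + 0.2·h(Idle) + 0.2·0
h(Throttled) = 0.1·h(Overloaded) + 0.3·h(Throttled) + 0.2·1 + 0.25·h(Idle) + 0.15·0
h(Idle) = 0.3·h(Overloaded) + 0.1·h(Throttled) + 0.15·1 + 0.3·h(Idle) + 0.15·0
Solving: h(Overloaded) = 0.4769, h(Throttled) = 0.5304, h(Idle) = 0.4944.
Starting from Idle, the probability is 0.4944.

0.4944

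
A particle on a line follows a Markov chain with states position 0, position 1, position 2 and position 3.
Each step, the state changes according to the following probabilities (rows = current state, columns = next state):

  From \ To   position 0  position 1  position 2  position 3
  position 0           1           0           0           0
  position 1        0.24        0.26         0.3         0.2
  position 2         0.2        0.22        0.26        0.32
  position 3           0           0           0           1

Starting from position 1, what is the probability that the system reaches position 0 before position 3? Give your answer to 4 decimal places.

0.4934

Let h(s) be the probability of absorption at position 0 starting from transient state s. Then h(position 0) = 1 and h(position 3) = 0. By first-step analysis:
h(position 1) = 0.24·1 + 0.26·h(position 1) + 0.3·h(position 2) + 0.2·0
h(position 2) = 0.2·1 + 0.22·h(position 1) + 0.26·h(position 2) + 0.32·0
Solving: h(position 1) = 0.4934, h(position 2) = 0.4169.
Starting from position 1, the probability is 0.4934.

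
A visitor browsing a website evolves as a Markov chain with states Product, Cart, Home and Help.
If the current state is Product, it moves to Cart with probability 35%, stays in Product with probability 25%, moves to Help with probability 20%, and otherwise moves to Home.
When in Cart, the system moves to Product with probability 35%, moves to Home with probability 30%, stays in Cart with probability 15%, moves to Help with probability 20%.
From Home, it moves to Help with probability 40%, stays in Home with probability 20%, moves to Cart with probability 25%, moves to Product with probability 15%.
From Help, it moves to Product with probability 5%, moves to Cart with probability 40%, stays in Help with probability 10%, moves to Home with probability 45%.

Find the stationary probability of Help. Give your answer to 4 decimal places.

Let the stationary distribution be π with π = πP and π_1 + π_2 + π_3 + π_4 = 1.
π_1 = 0.25·π_1 + 0.35·π_2 + 0.15·π_3 + 0.05·π_4
π_2 = 0.35·π_1 + 0.15·π_2 + 0.25·π_3 + 0.4·π_4
π_3 = 0.2·π_1 + 0.3·π_2 + 0.2·π_3 + 0.45·π_4
Solving with the normalization constraint gives π = (0.2024, 0.2776, 0.2862, 0.2339).
So the stationary probability of Help is 0.2339.

0.2339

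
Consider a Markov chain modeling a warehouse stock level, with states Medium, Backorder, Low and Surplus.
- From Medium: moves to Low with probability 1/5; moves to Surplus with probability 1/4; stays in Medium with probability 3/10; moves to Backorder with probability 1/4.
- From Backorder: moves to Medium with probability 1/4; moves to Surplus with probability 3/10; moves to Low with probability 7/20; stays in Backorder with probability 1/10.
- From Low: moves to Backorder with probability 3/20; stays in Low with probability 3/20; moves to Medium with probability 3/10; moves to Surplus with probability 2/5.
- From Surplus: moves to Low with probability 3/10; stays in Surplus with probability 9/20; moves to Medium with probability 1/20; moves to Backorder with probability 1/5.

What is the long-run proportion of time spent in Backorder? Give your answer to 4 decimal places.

0.1794

Let the stationary distribution be π with π = πP and π_1 + π_2 + π_3 + π_4 = 1.
π_1 = 0.3·π_1 + 0.25·π_2 + 0.3·π_3 + 0.05·π_4
π_2 = 0.25·π_1 + 0.1·π_2 + 0.15·π_3 + 0.2·π_4
π_3 = 0.2·π_1 + 0.35·π_2 + 0.15·π_3 + 0.3·π_4
Solving with the normalization constraint gives π = (0.1983, 0.1794, 0.2514, 0.3709).
So the stationary probability of Backorder is 0.1794.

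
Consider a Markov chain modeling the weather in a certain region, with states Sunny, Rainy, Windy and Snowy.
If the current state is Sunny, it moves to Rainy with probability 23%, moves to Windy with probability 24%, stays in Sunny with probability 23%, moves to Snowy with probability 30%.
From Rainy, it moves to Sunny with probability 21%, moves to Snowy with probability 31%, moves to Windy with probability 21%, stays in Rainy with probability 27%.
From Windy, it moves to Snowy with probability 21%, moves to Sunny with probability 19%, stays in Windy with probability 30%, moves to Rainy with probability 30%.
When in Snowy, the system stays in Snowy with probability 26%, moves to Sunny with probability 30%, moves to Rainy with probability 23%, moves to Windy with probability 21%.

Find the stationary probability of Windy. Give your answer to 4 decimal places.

Let the stationary distribution be π with π = πP and π_1 + π_2 + π_3 + π_4 = 1.
π_1 = 0.23·π_1 + 0.21·π_2 + 0.19·π_3 + 0.3·π_4
π_2 = 0.23·π_1 + 0.27·π_2 + 0.3·π_3 + 0.23·π_4
π_3 = 0.24·π_1 + 0.21·π_2 + 0.3·π_3 + 0.21·π_4
Solving with the normalization constraint gives π = (0.2342, 0.2570, 0.2385, 0.2703).
So the stationary probability of Windy is 0.2385.

0.2385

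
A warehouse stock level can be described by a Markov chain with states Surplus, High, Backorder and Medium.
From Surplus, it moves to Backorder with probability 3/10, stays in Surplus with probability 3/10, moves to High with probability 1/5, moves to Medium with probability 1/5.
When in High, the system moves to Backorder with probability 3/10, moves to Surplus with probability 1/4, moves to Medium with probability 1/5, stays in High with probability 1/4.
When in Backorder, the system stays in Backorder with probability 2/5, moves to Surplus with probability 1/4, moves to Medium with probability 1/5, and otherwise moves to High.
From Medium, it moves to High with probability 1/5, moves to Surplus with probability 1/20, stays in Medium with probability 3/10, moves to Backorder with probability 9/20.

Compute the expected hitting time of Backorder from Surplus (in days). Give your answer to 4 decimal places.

3.0000

Let t(s) be the expected number of days to first reach Backorder from state s, with t(Backorder) = 0. Conditioning on the first day:
t(Surplus) = 1 + 0.3·t(Surplus) + 0.2·t(High) + 0.2·t(Medium)
t(High) = 1 + 0.25·t(Surplus) + 0.25·t(High) + 0.2·t(Medium)
t(Medium) = 1 + 0.05·t(Surplus) + 0.2·t(High) + 0.3·t(Medium)
Solving: t(Surplus) = 3.0000, t(High) = 3.0000, t(Medium) = 2.5000.
Expected days from Surplus to Backorder: 3.0000.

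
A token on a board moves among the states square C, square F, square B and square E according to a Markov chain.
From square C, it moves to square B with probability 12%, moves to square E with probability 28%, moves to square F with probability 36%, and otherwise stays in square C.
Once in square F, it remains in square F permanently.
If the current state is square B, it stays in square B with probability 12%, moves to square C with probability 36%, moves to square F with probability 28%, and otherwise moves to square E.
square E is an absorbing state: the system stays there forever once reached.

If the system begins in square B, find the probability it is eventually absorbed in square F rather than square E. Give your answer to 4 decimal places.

0.5473

Let h(s) be the probability of absorption at square F starting from transient state s. Then h(square F) = 1 and h(square E) = 0. By first-step analysis:
h(square C) = 0.24·h(square C) + 0.36·1 + 0.12·h(square B) + 0.28·0
h(square B) = 0.36·h(square C) + 0.28·1 + 0.12·h(square B) + 0.24·0
Solving: h(square C) = 0.5601, h(square B) = 0.5473.
Starting from square B, the probability is 0.5473.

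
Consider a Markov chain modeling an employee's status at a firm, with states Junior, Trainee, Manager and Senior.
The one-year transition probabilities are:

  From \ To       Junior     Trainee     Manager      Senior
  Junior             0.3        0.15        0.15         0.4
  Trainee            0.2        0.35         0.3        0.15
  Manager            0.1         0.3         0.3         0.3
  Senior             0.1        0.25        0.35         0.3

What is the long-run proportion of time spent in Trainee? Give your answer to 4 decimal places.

Let the stationary distribution be π with π = πP and π_1 + π_2 + π_3 + π_4 = 1.
π_1 = 0.3·π_1 + 0.2·π_2 + 0.1·π_3 + 0.1·π_4
π_2 = 0.15·π_1 + 0.35·π_2 + 0.3·π_3 + 0.25·π_4
π_3 = 0.15·π_1 + 0.3·π_2 + 0.3·π_3 + 0.35·π_4
Solving with the normalization constraint gives π = (0.1595, 0.2762, 0.2898, 0.2745).
So the stationary probability of Trainee is 0.2762.

0.2762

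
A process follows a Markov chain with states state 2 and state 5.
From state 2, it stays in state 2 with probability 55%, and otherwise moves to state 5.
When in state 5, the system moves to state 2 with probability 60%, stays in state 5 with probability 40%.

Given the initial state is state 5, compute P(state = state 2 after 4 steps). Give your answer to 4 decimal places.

0.5714

Propagate the distribution vector 4 steps from state 5.
After 0 steps: (0.0000, 1.0000)
After 1 step: (0.6000, 0.4000)
After 2 steps: (0.5700, 0.4300)
After 3 steps: (0.5715, 0.4285)
After 4 steps: (0.5714, 0.4286)
P(in state 2 after 4 steps) = 0.5714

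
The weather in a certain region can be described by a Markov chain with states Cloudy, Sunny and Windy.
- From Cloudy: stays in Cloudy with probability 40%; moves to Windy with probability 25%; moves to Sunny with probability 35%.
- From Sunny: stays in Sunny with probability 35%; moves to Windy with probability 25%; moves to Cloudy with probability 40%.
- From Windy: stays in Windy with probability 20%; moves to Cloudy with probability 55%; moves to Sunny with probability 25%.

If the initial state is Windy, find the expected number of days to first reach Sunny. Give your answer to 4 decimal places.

Let t(s) be the expected number of days to first reach Sunny from state s, with t(Sunny) = 0. Conditioning on the first day:
t(Cloudy) = 1 + 0.4·t(Cloudy) + 0.25·t(Windy)
t(Windy) = 1 + 0.55·t(Cloudy) + 0.2·t(Windy)
Solving: t(Cloudy) = 3.0657, t(Windy) = 3.3577.
Expected days from Windy to Sunny: 3.3577.

3.3577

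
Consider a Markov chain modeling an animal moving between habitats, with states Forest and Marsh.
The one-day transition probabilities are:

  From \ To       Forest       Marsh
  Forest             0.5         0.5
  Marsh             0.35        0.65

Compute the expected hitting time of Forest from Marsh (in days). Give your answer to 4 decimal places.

Let t(s) be the expected number of days to first reach Forest from state s, with t(Forest) = 0. Conditioning on the first day:
t(Marsh) = 1 + 0.65·t(Marsh)
Solving: t(Marsh) = 2.8571.
Expected days from Marsh to Forest: 2.8571.

2.8571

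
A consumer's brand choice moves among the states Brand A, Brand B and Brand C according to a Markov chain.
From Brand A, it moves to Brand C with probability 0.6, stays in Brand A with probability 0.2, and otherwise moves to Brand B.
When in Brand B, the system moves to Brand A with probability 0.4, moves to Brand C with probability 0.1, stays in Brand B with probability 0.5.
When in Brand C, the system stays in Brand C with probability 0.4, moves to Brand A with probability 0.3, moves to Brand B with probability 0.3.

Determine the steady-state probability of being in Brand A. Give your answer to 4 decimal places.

0.3034

Let the stationary distribution be π with π = πP and π_1 + π_2 + π_3 = 1.
π_1 = 0.2·π_1 + 0.4·π_2 + 0.3·π_3
π_2 = 0.2·π_1 + 0.5·π_2 + 0.3·π_3
Solving with the normalization constraint gives π = (0.3034, 0.3371, 0.3596).
So the stationary probability of Brand A is 0.3034.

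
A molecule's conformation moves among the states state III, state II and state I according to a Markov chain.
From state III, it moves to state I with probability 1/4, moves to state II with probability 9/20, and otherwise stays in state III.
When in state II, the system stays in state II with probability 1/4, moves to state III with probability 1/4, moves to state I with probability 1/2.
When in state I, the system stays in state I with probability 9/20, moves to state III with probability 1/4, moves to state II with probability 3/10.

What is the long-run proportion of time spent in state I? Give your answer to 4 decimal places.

0.4135

Let the stationary distribution be π with π = πP and π_1 + π_2 + π_3 = 1.
π_1 = 0.3·π_1 + 0.25·π_2 + 0.25·π_3
π_2 = 0.45·π_1 + 0.25·π_2 + 0.3·π_3
Solving with the normalization constraint gives π = (0.2632, 0.3233, 0.4135).
So the stationary probability of state I is 0.4135.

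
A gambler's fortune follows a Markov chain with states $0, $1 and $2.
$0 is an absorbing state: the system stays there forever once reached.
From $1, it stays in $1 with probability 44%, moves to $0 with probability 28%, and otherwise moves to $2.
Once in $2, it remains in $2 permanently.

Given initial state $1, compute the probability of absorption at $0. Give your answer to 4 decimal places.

Let h(s) be the probability of absorption at $0 starting from transient state s. Then h($0) = 1 and h($2) = 0. By first-step analysis:
h($1) = 0.28·1 + 0.44·h($1) + 0.28·0
Solving: h($1) = 0.5000.
Starting from $1, the probability is 0.5000.

0.5000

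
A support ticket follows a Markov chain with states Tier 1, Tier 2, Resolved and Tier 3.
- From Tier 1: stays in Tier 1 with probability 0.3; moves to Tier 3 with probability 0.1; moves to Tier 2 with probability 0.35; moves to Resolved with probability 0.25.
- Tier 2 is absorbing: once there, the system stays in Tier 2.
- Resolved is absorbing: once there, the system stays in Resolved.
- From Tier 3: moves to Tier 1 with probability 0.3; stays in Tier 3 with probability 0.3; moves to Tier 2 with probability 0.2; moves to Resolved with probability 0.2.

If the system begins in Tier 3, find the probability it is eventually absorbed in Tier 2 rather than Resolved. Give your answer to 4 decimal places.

Let h(s) be the probability of absorption at Tier 2 starting from transient state s. Then h(Tier 2) = 1 and h(Resolved) = 0. By first-step analysis:
h(Tier 1) = 0.3·h(Tier 1) + 0.35·1 + 0.25·0 + 0.1·h(Tier 3)
h(Tier 3) = 0.3·h(Tier 1) + 0.2·1 + 0.2·0 + 0.3·h(Tier 3)
Solving: h(Tier 1) = 0.5761, h(Tier 3) = 0.5326.
Starting from Tier 3, the probability is 0.5326.

0.5326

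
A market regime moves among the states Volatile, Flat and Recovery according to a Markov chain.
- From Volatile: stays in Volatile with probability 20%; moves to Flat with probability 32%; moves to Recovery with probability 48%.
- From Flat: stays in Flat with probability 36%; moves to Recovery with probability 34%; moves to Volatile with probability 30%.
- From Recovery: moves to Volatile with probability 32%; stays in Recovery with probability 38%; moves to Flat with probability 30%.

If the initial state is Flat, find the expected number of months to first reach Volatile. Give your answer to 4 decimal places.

Let t(s) be the expected number of months to first reach Volatile from state s, with t(Volatile) = 0. Conditioning on the first month:
t(Flat) = 1 + 0.36·t(Flat) + 0.34·t(Recovery)
t(Recovery) = 1 + 0.3·t(Flat) + 0.38·t(Recovery)
Solving: t(Flat) = 3.2564, t(Recovery) = 3.1886.
Expected months from Flat to Volatile: 3.2564.

3.2564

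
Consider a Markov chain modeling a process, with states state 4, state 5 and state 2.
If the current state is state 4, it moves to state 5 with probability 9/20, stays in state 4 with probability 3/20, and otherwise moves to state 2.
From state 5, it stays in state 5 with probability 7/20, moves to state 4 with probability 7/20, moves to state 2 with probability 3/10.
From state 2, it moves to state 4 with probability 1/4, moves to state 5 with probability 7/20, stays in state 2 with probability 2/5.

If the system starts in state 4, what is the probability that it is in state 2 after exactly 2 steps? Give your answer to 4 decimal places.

0.3550

Sum over the intermediate state after 1 step:
P = P(state 4→state 4)·P(state 4→state 2) + P(state 4→state 5)·P(state 5→state 2) + P(state 4→state 2)·P(state 2→state 2)
  = 0.15×0.4 + 0.45×0.3 + 0.4×0.4
  = 0.0600 + 0.1350 + 0.1600 = 0.3550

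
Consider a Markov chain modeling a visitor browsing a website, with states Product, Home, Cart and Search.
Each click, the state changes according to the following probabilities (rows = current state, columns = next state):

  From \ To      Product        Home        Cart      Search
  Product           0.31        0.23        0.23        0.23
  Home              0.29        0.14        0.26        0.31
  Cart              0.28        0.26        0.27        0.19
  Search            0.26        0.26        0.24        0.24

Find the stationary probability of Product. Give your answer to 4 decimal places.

0.2860

Let the stationary distribution be π with π = πP and π_1 + π_2 + π_3 + π_4 = 1.
π_1 = 0.31·π_1 + 0.29·π_2 + 0.28·π_3 + 0.26·π_4
π_2 = 0.23·π_1 + 0.14·π_2 + 0.26·π_3 + 0.26·π_4
π_3 = 0.23·π_1 + 0.26·π_2 + 0.27·π_3 + 0.24·π_4
Solving with the normalization constraint gives π = (0.2860, 0.2245, 0.2491, 0.2404).
So the stationary probability of Product is 0.2860.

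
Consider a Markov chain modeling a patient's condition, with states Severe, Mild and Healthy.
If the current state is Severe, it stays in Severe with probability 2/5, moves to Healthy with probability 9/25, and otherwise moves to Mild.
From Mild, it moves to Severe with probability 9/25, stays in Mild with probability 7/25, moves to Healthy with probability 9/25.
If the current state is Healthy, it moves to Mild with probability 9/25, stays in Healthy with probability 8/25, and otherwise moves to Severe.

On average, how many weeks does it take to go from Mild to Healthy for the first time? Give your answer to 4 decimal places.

2.7778

Let t(s) be the expected number of weeks to first reach Healthy from state s, with t(Healthy) = 0. Conditioning on the first week:
t(Severe) = 1 + 0.4·t(Severe) + 0.24·t(Mild)
t(Mild) = 1 + 0.36·t(Severe) + 0.28·t(Mild)
Solving: t(Severe) = 2.7778, t(Mild) = 2.7778.
Expected weeks from Mild to Healthy: 2.7778.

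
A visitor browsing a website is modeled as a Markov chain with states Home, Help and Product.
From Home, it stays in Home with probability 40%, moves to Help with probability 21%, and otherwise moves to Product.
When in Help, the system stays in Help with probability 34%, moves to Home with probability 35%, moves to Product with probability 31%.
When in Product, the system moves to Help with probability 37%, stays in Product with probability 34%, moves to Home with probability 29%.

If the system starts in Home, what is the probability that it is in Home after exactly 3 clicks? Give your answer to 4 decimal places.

Propagate the distribution vector 3 clicks from Home.
After 0 clicks: (1.0000, 0.0000, 0.0000)
After 1 click: (0.4000, 0.2100, 0.3900)
After 2 clicks: (0.3466, 0.2997, 0.3537)
After 3 clicks: (0.3461, 0.3056, 0.3483)
P(in Home after 3 clicks) = 0.3461

0.3461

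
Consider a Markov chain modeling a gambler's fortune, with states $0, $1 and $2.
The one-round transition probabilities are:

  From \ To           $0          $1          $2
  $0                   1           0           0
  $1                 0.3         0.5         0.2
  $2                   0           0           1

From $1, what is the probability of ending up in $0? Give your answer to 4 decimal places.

0.6000

Let h(s) be the probability of absorption at $0 starting from transient state s. Then h($0) = 1 and h($2) = 0. By first-step analysis:
h($1) = 0.3·1 + 0.5·h($1) + 0.2·0
Solving: h($1) = 0.6000.
Starting from $1, the probability is 0.6000.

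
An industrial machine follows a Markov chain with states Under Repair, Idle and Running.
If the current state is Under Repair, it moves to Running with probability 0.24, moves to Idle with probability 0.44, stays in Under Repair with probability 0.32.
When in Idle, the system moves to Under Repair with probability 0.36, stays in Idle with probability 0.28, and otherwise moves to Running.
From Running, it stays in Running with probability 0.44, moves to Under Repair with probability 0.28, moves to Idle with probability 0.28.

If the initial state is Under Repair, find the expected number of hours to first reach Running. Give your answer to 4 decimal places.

3.5024

Let t(s) be the expected number of hours to first reach Running from state s, with t(Running) = 0. Conditioning on the first hour:
t(Under Repair) = 1 + 0.32·t(Under Repair) + 0.44·t(Idle)
t(Idle) = 1 + 0.36·t(Under Repair) + 0.28·t(Idle)
Solving: t(Under Repair) = 3.5024, t(Idle) = 3.1401.
Expected hours from Under Repair to Running: 3.5024.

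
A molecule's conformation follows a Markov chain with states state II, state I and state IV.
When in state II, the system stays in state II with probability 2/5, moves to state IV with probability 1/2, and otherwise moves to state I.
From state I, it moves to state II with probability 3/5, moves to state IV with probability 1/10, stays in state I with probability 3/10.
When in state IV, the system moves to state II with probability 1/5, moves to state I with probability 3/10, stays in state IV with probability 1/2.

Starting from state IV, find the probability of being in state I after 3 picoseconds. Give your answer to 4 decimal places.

Propagate the distribution vector 3 picoseconds from state IV.
After 0 picoseconds: (0.0000, 0.0000, 1.0000)
After 1 picosecond: (0.2000, 0.3000, 0.5000)
After 2 picoseconds: (0.3600, 0.2600, 0.3800)
After 3 picoseconds: (0.3760, 0.2280, 0.3960)
P(in state I after 3 picoseconds) = 0.2280

0.2280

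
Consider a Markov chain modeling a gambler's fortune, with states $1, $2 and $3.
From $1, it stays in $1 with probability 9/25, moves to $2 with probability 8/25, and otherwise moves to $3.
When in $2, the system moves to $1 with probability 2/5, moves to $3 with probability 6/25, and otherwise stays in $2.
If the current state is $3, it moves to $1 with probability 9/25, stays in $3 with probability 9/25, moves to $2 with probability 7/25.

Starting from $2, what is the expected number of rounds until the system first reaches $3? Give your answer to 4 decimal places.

3.6932

Let t(s) be the expected number of rounds to first reach $3 from state s, with t($3) = 0. Conditioning on the first round:
t($1) = 1 + 0.36·t($1) + 0.32·t($2)
t($2) = 1 + 0.4·t($1) + 0.36·t($2)
Solving: t($1) = 3.4091, t($2) = 3.6932.
Expected rounds from $2 to $3: 3.6932.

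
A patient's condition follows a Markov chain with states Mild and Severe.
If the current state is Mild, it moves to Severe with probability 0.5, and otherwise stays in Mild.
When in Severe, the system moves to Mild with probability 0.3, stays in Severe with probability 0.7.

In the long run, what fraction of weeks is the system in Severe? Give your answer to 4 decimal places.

Let the stationary distribution be π with π = πP and π_1 + π_2 = 1.
π_1 = 0.5·π_1 + 0.3·π_2
Solving with the normalization constraint gives π = (0.3750, 0.6250).
So the stationary probability of Severe is 0.6250.

0.6250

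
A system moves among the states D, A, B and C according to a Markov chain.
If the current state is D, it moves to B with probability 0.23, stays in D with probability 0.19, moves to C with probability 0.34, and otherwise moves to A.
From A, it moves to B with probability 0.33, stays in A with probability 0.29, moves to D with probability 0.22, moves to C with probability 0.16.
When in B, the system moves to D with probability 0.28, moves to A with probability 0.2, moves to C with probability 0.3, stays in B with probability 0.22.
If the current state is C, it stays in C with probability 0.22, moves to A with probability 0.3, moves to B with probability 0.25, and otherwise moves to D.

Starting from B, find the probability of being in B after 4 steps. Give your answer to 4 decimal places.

0.2583

Propagate the distribution vector 4 steps from B.
After 0 steps: (0.0000, 0.0000, 1.0000, 0.0000)
After 1 step: (0.2800, 0.2000, 0.2200, 0.3000)
After 2 steps: (0.2278, 0.2592, 0.2538, 0.2592)
After 3 steps: (0.2310, 0.2584, 0.2586, 0.2521)
After 4 steps: (0.2311, 0.2577, 0.2583, 0.2529)
P(in B after 4 steps) = 0.2583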